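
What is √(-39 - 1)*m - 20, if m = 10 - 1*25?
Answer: -20 - 30*I*√10 ≈ -20.0 - 94.868*I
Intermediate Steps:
m = -15 (m = 10 - 25 = -15)
√(-39 - 1)*m - 20 = √(-39 - 1)*(-15) - 20 = √(-40)*(-15) - 20 = (2*I*√10)*(-15) - 20 = -30*I*√10 - 20 = -20 - 30*I*√10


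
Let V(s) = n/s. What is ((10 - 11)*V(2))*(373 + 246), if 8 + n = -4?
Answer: 3714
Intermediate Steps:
n = -12 (n = -8 - 4 = -12)
V(s) = -12/s
((10 - 11)*V(2))*(373 + 246) = ((10 - 11)*(-12/2))*(373 + 246) = -(-12)/2*619 = -1*(-6)*619 = 6*619 = 3714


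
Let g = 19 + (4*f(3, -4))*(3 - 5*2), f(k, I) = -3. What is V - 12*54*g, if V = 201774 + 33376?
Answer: 168406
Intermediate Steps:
V = 235150
g = 103 (g = 19 + (4*(-3))*(3 - 5*2) = 19 - 12*(3 - 10) = 19 - 12*(-7) = 19 + 84 = 103)
V - 12*54*g = 235150 - 12*54*103 = 235150 - 648*103 = 235150 - 1*66744 = 235150 - 66744 = 168406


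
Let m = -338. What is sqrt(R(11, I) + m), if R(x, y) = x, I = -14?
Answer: I*sqrt(327) ≈ 18.083*I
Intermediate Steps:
sqrt(R(11, I) + m) = sqrt(11 - 338) = sqrt(-327) = I*sqrt(327)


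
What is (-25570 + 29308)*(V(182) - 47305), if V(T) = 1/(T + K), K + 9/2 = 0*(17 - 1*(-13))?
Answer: -62773254474/355 ≈ -1.7683e+8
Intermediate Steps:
K = -9/2 (K = -9/2 + 0*(17 - 1*(-13)) = -9/2 + 0*(17 + 13) = -9/2 + 0*30 = -9/2 + 0 = -9/2 ≈ -4.5000)
V(T) = 1/(-9/2 + T) (V(T) = 1/(T - 9/2) = 1/(-9/2 + T))
(-25570 + 29308)*(V(182) - 47305) = (-25570 + 29308)*(2/(-9 + 2*182) - 47305) = 3738*(2/(-9 + 364) - 47305) = 3738*(2/355 - 47305) = 3738*(-16793273/355) = -62773254474/355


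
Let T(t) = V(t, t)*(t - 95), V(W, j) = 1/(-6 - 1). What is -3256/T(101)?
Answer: 11396/3 ≈ 3798.7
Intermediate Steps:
V(W, j) = -⅐ (V(W, j) = 1/(-7) = -⅐)
T(t) = 95/7 - t/7 (T(t) = -(t - 95)/7 = -(-95 + t)/7 = 95/7 - t/7)
-3256/T(101) = -3256/(95/7 - ⅐*101) = -3256/(95/7 - 101/7) = -3256/(-6/7) = -3256*(-7/6) = 11396/3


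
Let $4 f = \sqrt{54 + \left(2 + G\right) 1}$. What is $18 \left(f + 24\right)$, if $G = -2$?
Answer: $432 + \frac{27 \sqrt{6}}{2} \approx 465.07$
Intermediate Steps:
$f = \frac{3 \sqrt{6}}{4}$ ($f = \frac{\sqrt{54 + \left(2 - 2\right) 1}}{4} = \frac{\sqrt{54 + 0 \cdot 1}}{4} = \frac{\sqrt{54 + 0}}{4} = \frac{\sqrt{54}}{4} = \frac{3 \sqrt{6}}{4} \approx 1.8371$)
$18 \left(f + 24\right) = 18 \left(\frac{3 \sqrt{6}}{4} + 24\right) = 18 \left(24 + \frac{3 \sqrt{6}}{4}\right) = 432 + \frac{27 \sqrt{6}}{2}$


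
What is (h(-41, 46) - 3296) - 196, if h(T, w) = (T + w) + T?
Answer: -3528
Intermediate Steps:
h(T, w) = w + 2*T
(h(-41, 46) - 3296) - 196 = ((46 + 2*(-41)) - 3296) - 196 = ((46 - 82) - 3296) - 196 = (-36 - 3296) - 196 = -3332 - 196 = -3528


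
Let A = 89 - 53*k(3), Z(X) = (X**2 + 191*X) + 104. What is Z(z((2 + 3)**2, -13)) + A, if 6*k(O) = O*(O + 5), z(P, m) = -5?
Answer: -949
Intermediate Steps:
Z(X) = 104 + X**2 + 191*X
k(O) = O*(5 + O)/6 (k(O) = (O*(O + 5))/6 = (O*(5 + O))/6 = O*(5 + O)/6)
A = -123 (A = 89 - 53*3*(5 + 3)/6 = 89 - 53*3*8/6 = 89 - 53*4 = 89 - 212 = -123)
Z(z((2 + 3)**2, -13)) + A = (104 + (-5)**2 + 191*(-5)) - 123 = (104 + 25 - 955) - 123 = -826 - 123 = -949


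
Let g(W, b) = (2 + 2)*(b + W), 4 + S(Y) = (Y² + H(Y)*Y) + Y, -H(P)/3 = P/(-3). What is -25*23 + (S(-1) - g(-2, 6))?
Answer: -594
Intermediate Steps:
H(P) = P (H(P) = -3*P/(-3) = -3*P*(-1)/3 = -(-1)*P = P)
S(Y) = -4 + Y + 2*Y² (S(Y) = -4 + ((Y² + Y*Y) + Y) = -4 + ((Y² + Y²) + Y) = -4 + (2*Y² + Y) = -4 + (Y + 2*Y²) = -4 + Y + 2*Y²)
g(W, b) = 4*W + 4*b (g(W, b) = 4*(W + b) = 4*W + 4*b)
-25*23 + (S(-1) - g(-2, 6)) = -25*23 + ((-4 - 1 + 2*(-1)²) - (4*(-2) + 4*6)) = -575 + ((-4 - 1 + 2*1) - (-8 + 24)) = -575 + ((-4 - 1 + 2) - 1*16) = -575 + (-3 - 16) = -575 - 19 = -594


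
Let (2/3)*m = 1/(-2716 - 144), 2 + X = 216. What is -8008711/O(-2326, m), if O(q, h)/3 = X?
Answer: -8008711/642 ≈ -12475.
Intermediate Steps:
X = 214 (X = -2 + 216 = 214)
m = -3/5720 (m = 3/(2*(-2716 - 144)) = (3/2)/(-2860) = (3/2)*(-1/2860) = -3/5720 ≈ -0.00052448)
O(q, h) = 642 (O(q, h) = 3*214 = 642)
-8008711/O(-2326, m) = -8008711/642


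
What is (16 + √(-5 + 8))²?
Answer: (16 + √3)² ≈ 314.43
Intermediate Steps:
(16 + √(-5 + 8))² = (16 + √3)²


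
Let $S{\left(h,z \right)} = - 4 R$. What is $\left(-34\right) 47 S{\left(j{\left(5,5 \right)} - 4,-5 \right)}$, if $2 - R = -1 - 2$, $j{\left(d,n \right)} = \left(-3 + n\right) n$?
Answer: $31960$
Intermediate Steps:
$j{\left(d,n \right)} = n \left(-3 + n\right)$
$R = 5$ ($R = 2 - \left(-1 - 2\right) = 2 - -3 = 2 + 3 = 5$)
$S{\left(h,z \right)} = -20$ ($S{\left(h,z \right)} = \left(-4\right) 5 = -20$)
$\left(-34\right) 47 S{\left(j{\left(5,5 \right)} - 4,-5 \right)} = \left(-34\right) 47 \left(-20\right) = \left(-1598\right) \left(-20\right) = 31960$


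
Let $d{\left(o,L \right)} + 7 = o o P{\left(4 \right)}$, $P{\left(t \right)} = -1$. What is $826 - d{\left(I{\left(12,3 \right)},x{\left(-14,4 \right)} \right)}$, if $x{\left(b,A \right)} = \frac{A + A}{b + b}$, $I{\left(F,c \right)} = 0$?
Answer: $833$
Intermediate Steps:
$x{\left(b,A \right)} = \frac{A}{b}$ ($x{\left(b,A \right)} = \frac{2 A}{2 b} = 2 A \frac{1}{2 b} = \frac{A}{b}$)
$d{\left(o,L \right)} = -7 - o^{2}$ ($d{\left(o,L \right)} = -7 + o o \left(-1\right) = -7 + o^{2} \left(-1\right) = -7 - o^{2}$)
$826 - d{\left(I{\left(12,3 \right)},x{\left(-14,4 \right)} \right)} = 826 - \left(-7 - 0^{2}\right) = 826 - \left(-7 - 0\right) = 826 - \left(-7 + 0\right) = 826 - -7 = 826 + 7 = 833$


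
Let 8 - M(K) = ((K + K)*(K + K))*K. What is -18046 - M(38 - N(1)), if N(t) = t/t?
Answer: 184558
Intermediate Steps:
N(t) = 1
M(K) = 8 - 4*K³ (M(K) = 8 - (K + K)*(K + K)*K = 8 - (2*K)*(2*K)*K = 8 - 4*K²*K = 8 - 4*K³)
-18046 - M(38 - N(1)) = -18046 - (8 - 4*(38 - 1*1)³) = -18046 - (8 - 4*(38 - 1)³) = -18046 - (8 - 4*37³) = -18046 - (8 - 4*50653) = -18046 - (8 - 202612) = -18046 - 1*(-202604) = -18046 + 202604 = 184558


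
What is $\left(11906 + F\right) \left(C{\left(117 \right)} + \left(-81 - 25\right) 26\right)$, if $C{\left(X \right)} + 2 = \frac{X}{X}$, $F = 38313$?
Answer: $-138453783$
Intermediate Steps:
$C{\left(X \right)} = -1$ ($C{\left(X \right)} = -2 + \frac{X}{X} = -2 + 1 = -1$)
$\left(11906 + F\right) \left(C{\left(117 \right)} + \left(-81 - 25\right) 26\right) = \left(11906 + 38313\right) \left(-1 + \left(-81 - 25\right) 26\right) = 50219 \left(-1 - 2756\right) = 50219 \left(-2757\right) = -138453783$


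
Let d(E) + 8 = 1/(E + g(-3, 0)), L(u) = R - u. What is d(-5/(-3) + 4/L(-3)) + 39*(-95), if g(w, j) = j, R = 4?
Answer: -174490/47 ≈ -3712.6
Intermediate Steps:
L(u) = 4 - u
d(E) = -8 + 1/E (d(E) = -8 + 1/(E + 0) = -8 + 1/E)
d(-5/(-3) + 4/L(-3)) + 39*(-95) = (-8 + 1/(-5/(-3) + 4/(4 - 1*(-3)))) + 39*(-95) = (-8 + 1/(-5*(-1/3) + 4/(4 + 3))) - 3705 = (-8 + 1/(5/3 + 4/7)) - 3705 = (-8 + 1/(47/21)) - 3705 = (-8 + 21/47) - 3705 = -355/47 - 3705 = -174490/47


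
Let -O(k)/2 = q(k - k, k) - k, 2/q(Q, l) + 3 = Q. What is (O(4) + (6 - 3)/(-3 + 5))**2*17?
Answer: 71825/36 ≈ 1995.1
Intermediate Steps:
q(Q, l) = 2/(-3 + Q)
O(k) = 4/3 + 2*k (O(k) = -2*(2/(-3 + (k - k)) - k) = -2*(2/(-3 + 0) - k) = -2*(2/(-3) - k) = -2*(2*(-1/3) - k) = -2*(-2/3 - k) = 4/3 + 2*k)
(O(4) + (6 - 3)/(-3 + 5))**2*17 = ((4/3 + 2*4) + (6 - 3)/(-3 + 5))**2*17 = ((4/3 + 8) + 3/2)**2*17 = (28/3 + 3*(1/2))**2*17 = (28/3 + 3/2)**2*17 = (65/6)**2*17 = (4225/36)*17 = 71825/36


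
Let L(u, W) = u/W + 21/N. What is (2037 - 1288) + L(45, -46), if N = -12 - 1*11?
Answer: 34367/46 ≈ 747.11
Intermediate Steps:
N = -23 (N = -12 - 11 = -23)
L(u, W) = -21/23 + u/W (L(u, W) = u/W + 21/(-23) = u/W + 21*(-1/23) = u/W - 21/23 = -21/23 + u/W)
(2037 - 1288) + L(45, -46) = (2037 - 1288) + (-21/23 + 45/(-46)) = 749 + (-21/23 + 45*(-1/46)) = 749 + (-21/23 - 45/46) = 749 - 87/46 = 34367/46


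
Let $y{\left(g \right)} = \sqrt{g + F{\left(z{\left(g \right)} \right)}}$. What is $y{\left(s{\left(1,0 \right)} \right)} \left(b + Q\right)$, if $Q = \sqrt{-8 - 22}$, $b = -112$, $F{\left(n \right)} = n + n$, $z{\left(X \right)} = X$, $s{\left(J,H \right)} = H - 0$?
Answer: $0$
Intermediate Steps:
$s{\left(J,H \right)} = H$ ($s{\left(J,H \right)} = H + 0 = H$)
$F{\left(n \right)} = 2 n$
$Q = i \sqrt{30}$ ($Q = \sqrt{-30} = i \sqrt{30} \approx 5.4772 i$)
$y{\left(g \right)} = \sqrt{3} \sqrt{g}$ ($y{\left(g \right)} = \sqrt{g + 2 g} = \sqrt{3 g} = \sqrt{3} \sqrt{g}$)
$y{\left(s{\left(1,0 \right)} \right)} \left(b + Q\right) = \sqrt{3} \sqrt{0} \left(-112 + i \sqrt{30}\right) = \sqrt{3} \cdot 0 \left(-112 + i \sqrt{30}\right) = 0 \left(-112 + i \sqrt{30}\right) = 0$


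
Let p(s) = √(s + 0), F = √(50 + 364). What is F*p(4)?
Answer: 6*√46 ≈ 40.694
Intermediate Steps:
F = 3*√46 (F = √414 = 3*√46 ≈ 20.347)
p(s) = √s
F*p(4) = (3*√46)*√4 = (3*√46)*2 = 6*√46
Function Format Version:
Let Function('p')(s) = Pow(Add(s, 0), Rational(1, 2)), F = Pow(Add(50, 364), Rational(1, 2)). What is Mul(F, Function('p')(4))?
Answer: Mul(6, Pow(46, Rational(1, 2))) ≈ 40.694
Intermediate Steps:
F = Mul(3, Pow(46, Rational(1, 2))) (F = Pow(414, Rational(1, 2)) = Mul(3, Pow(46, Rational(1, 2))) ≈ 20.347)
Function('p')(s) = Pow(s, Rational(1, 2))
Mul(F, Function('p')(4)) = Mul(Mul(3, Pow(46, Rational(1, 2))), Pow(4, Rational(1, 2))) = Mul(Mul(3, Pow(46, Rational(1, 2))), 2) = Mul(6, Pow(46, Rational(1, 2)))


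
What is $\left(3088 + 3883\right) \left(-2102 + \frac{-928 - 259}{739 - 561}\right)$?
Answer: $- \frac{2616516053}{178} \approx -1.47 \cdot 10^{7}$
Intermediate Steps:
$\left(3088 + 3883\right) \left(-2102 + \frac{-928 - 259}{739 - 561}\right) = 6971 \left(-2102 - \frac{1187}{178}\right) = 6971 \left(- \frac{375343}{178}\right) = - \frac{2616516053}{178}$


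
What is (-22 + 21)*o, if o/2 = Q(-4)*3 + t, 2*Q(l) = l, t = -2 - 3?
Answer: 22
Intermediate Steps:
t = -5
Q(l) = l/2
o = -22 (o = 2*(((½)*(-4))*3 - 5) = 2*(-2*3 - 5) = 2*(-6 - 5) = 2*(-11) = -22)
(-22 + 21)*o = (-22 + 21)*(-22) = -1*(-22) = 22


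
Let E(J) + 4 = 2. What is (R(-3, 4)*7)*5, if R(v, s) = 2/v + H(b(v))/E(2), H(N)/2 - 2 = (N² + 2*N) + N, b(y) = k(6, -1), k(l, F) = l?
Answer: -5950/3 ≈ -1983.3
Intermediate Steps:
E(J) = -2 (E(J) = -4 + 2 = -2)
b(y) = 6
H(N) = 4 + 2*N² + 6*N (H(N) = 4 + 2*((N² + 2*N) + N) = 4 + 2*(N² + 3*N) = 4 + (2*N² + 6*N) = 4 + 2*N² + 6*N)
R(v, s) = -56 + 2/v (R(v, s) = 2/v + (4 + 2*6² + 6*6)/(-2) = 2/v + (4 + 2*36 + 36)*(-½) = 2/v + (4 + 72 + 36)*(-½) = 2/v + 112*(-½) = 2/v - 56 = -56 + 2/v)
(R(-3, 4)*7)*5 = ((-56 + 2/(-3))*7)*5 = ((-56 + 2*(-⅓))*7)*5 = ((-56 - ⅔)*7)*5 = -170/3*7*5 = -1190/3*5 = -5950/3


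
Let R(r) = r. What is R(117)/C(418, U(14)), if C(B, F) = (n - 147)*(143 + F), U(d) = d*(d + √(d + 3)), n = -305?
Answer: -351/446356 + 819*√17/25219114 ≈ -0.00065247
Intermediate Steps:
U(d) = d*(d + √(3 + d))
C(B, F) = -64636 - 452*F (C(B, F) = (-305 - 147)*(143 + F) = -452*(143 + F) = -64636 - 452*F)
R(117)/C(418, U(14)) = 117/(-64636 - 6328*(14 + √(3 + 14))) = 117/(-64636 - 6328*(14 + √17)) = 117/(-64636 - 452*(196 + 14*√17)) = 117/(-64636 + (-88592 - 6328*√17)) = 117/(-153228 - 6328*√17)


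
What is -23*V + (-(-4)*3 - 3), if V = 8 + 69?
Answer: -1762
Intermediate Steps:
V = 77
-23*V + (-(-4)*3 - 3) = -23*77 + (-(-4)*3 - 3) = -1771 + (-2*(-6) - 3) = -1771 + (12 - 3) = -1771 + 9 = -1762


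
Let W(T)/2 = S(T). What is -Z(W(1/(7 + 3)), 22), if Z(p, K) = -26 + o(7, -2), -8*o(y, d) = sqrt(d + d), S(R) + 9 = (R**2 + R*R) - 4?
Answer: 26 + I/4 ≈ 26.0 + 0.25*I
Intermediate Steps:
S(R) = -13 + 2*R**2 (S(R) = -9 + ((R**2 + R*R) - 4) = -9 + ((R**2 + R**2) - 4) = -9 + (2*R**2 - 4) = -9 + (-4 + 2*R**2) = -13 + 2*R**2)
W(T) = -26 + 4*T**2 (W(T) = 2*(-13 + 2*T**2) = -26 + 4*T**2)
o(y, d) = -sqrt(2)*sqrt(d)/8 (o(y, d) = -sqrt(d + d)/8 = -sqrt(2)*sqrt(d)/8)
Z(p, K) = -26 - I/4 (Z(p, K) = -26 - sqrt(2)*sqrt(-2)/8 = -26 - sqrt(2)*I*sqrt(2)/8 = -26 - I/4)
-Z(W(1/(7 + 3)), 22) = -(-26 - I/4) = 26 + I/4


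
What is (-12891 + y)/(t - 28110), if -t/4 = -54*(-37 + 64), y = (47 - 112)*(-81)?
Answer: 1271/3713 ≈ 0.34231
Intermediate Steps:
y = 5265 (y = -65*(-81) = 5265)
t = 5832 (t = -(-216)*(-37 + 64) = -(-216)*27 = -4*(-1458) = 5832)
(-12891 + y)/(t - 28110) = (-12891 + 5265)/(5832 - 28110) = -7626/(-22278) = -7626*(-1/22278) = 1271/3713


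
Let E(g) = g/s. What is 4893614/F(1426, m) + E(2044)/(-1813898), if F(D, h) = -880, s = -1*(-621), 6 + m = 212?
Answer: -125279928177653/22528613160 ≈ -5560.9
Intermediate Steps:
m = 206 (m = -6 + 212 = 206)
s = 621
E(g) = g/621
4893614/F(1426, m) + E(2044)/(-1813898) = 4893614/(-880) + ((1/621)*2044)/(-1813898) = 4893614*(-1/880) + (2044/621)*(-1/1813898) = -222437/40 - 1022/563215329 = -125279928177653/22528613160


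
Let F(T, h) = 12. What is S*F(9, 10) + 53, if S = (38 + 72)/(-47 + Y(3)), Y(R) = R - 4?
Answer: 51/2 ≈ 25.500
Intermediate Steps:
Y(R) = -4 + R
S = -55/24 (S = (38 + 72)/(-47 + (-4 + 3)) = 110/(-47 - 1) = 110/(-48) = 110*(-1/48) = -55/24 ≈ -2.2917)
S*F(9, 10) + 53 = -55/24*12 + 53 = -55/2 + 53 = 51/2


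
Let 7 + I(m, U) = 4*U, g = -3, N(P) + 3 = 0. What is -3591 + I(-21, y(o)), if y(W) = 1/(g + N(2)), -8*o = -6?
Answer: -10796/3 ≈ -3598.7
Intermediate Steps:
o = 3/4 (o = -1/8*(-6) = 3/4 ≈ 0.75000)
N(P) = -3 (N(P) = -3 + 0 = -3)
y(W) = -1/6 (y(W) = 1/(-3 - 3) = 1/(-6) = -1/6)
I(m, U) = -7 + 4*U
-3591 + I(-21, y(o)) = -3591 + (-7 + 4*(-1/6)) = -3591 + (-7 - 2/3) = -3591 - 23/3 = -10796/3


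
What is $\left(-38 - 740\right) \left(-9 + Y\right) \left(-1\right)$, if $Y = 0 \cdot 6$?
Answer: $-7002$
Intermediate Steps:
$Y = 0$
$\left(-38 - 740\right) \left(-9 + Y\right) \left(-1\right) = \left(-38 - 740\right) \left(-9 + 0\right) \left(-1\right) = \left(-38 - 740\right) \left(\left(-9\right) \left(-1\right)\right) = \left(-778\right) 9 = -7002$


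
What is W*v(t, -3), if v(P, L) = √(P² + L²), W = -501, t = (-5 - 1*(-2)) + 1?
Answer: -501*√13 ≈ -1806.4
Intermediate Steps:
t = -2 (t = (-5 + 2) + 1 = -3 + 1 = -2)
v(P, L) = √(L² + P²)
W*v(t, -3) = -501*√((-3)² + (-2)²) = -501*√(9 + 4) = -501*√13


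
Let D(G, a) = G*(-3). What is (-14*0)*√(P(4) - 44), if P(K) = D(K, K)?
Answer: 0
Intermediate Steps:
D(G, a) = -3*G
P(K) = -3*K
(-14*0)*√(P(4) - 44) = (-14*0)*√(-3*4 - 44) = (-7*0)*√(-12 - 44) = 0*√(-56) = 0*(2*I*√14) = 0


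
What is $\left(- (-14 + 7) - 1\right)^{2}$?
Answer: $36$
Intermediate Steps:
$\left(- (-14 + 7) - 1\right)^{2} = \left(\left(-1\right) \left(-7\right) - 1\right)^{2} = \left(7 - 1\right)^{2} = 6^{2} = 36$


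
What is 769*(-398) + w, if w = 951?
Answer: -305111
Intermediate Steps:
769*(-398) + w = 769*(-398) + 951 = -306062 + 951 = -305111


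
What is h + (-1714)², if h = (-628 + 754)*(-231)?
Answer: 2908690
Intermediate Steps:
h = -29106 (h = 126*(-231) = -29106)
h + (-1714)² = -29106 + (-1714)² = -29106 + 2937796 = 2908690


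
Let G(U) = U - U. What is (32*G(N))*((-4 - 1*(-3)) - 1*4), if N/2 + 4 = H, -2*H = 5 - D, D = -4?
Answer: 0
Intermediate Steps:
H = -9/2 (H = -(5 - 1*(-4))/2 = -(5 + 4)/2 = -½*9 = -9/2 ≈ -4.5000)
N = -17 (N = -8 + 2*(-9/2) = -8 - 9 = -17)
G(U) = 0
(32*G(N))*((-4 - 1*(-3)) - 1*4) = (32*0)*((-4 - 1*(-3)) - 1*4) = 0*((-4 + 3) - 4) = 0*(-1 - 4) = 0*(-5) = 0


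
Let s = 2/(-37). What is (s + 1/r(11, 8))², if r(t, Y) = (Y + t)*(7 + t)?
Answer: 418609/160123716 ≈ 0.0026143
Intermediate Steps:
s = -2/37 (s = 2*(-1/37) = -2/37 ≈ -0.054054)
r(t, Y) = (7 + t)*(Y + t)
(s + 1/r(11, 8))² = (-2/37 + 1/(11² + 7*8 + 7*11 + 8*11))² = (-2/37 + 1/(121 + 56 + 77 + 88))² = (-2/37 + 1/342)² = (-647/12654)² = 418609/160123716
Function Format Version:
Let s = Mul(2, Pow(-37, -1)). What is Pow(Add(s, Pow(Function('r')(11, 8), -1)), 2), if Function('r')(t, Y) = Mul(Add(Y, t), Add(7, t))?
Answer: Rational(418609, 160123716) ≈ 0.0026143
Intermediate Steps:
s = Rational(-2, 37) (s = Mul(2, Rational(-1, 37)) = Rational(-2, 37) ≈ -0.054054)
Function('r')(t, Y) = Mul(Add(7, t), Add(Y, t))
Pow(Add(s, Pow(Function('r')(11, 8), -1)), 2) = Pow(Add(Rational(-2, 37), Pow(Add(Pow(11, 2), Mul(7, 8), Mul(7, 11), Mul(8, 11)), -1)), 2) = Pow(Add(Rational(-2, 37), Pow(Add(121, 56, 77, 88), -1)), 2) = Pow(Add(Rational(-2, 37), Pow(342, -1)), 2) = Pow(Add(Rational(-2, 37), Rational(1, 342)), 2) = Pow(Rational(-647, 12654), 2) = Rational(418609, 160123716)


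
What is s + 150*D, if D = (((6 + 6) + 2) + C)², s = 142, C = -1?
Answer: 25492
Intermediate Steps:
D = 169 (D = (((6 + 6) + 2) - 1)² = ((12 + 2) - 1)² = (14 - 1)² = 13² = 169)
s + 150*D = 142 + 150*169 = 142 + 25350 = 25492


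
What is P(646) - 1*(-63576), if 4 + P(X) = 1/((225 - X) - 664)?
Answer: 68975619/1085 ≈ 63572.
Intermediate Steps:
P(X) = -4 + 1/(-439 - X) (P(X) = -4 + 1/((225 - X) - 664) = -4 + 1/(-439 - X))
P(646) - 1*(-63576) = (-1757 - 4*646)/(439 + 646) - 1*(-63576) = (-1757 - 2584)/1085 + 63576 = (1/1085)*(-4341) + 63576 = -4341/1085 + 63576 = 68975619/1085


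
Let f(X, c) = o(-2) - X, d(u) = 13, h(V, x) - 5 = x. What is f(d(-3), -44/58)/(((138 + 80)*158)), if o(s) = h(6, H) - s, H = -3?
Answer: -9/34444 ≈ -0.00026129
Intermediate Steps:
h(V, x) = 5 + x
o(s) = 2 - s (o(s) = (5 - 3) - s = 2 - s)
f(X, c) = 4 - X (f(X, c) = (2 - 1*(-2)) - X = (2 + 2) - X = 4 - X)
f(d(-3), -44/58)/(((138 + 80)*158)) = (4 - 1*13)/(((138 + 80)*158)) = (4 - 13)/((218*158)) = -9/34444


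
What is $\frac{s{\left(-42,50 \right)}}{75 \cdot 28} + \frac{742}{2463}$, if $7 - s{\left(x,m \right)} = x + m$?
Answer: $\frac{518579}{1724100} \approx 0.30078$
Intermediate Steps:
$s{\left(x,m \right)} = 7 - m - x$ ($s{\left(x,m \right)} = 7 - \left(x + m\right) = 7 - \left(m + x\right) = 7 - m - x$)
$\frac{s{\left(-42,50 \right)}}{75 \cdot 28} + \frac{742}{2463} = \frac{7 - 50 - -42}{75 \cdot 28} + \frac{742}{2463} = \frac{7 - 50 + 42}{2100} + 742 \cdot \frac{1}{2463} = \left(-1\right) \frac{1}{2100} + \frac{742}{2463} = - \frac{1}{2100} + \frac{742}{2463} = \frac{518579}{1724100}$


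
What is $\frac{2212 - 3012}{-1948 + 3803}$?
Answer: $- \frac{160}{371} \approx -0.43127$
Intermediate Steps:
$\frac{2212 - 3012}{-1948 + 3803} = - \frac{800}{1855} = \left(-800\right) \frac{1}{1855} = - \frac{160}{371}$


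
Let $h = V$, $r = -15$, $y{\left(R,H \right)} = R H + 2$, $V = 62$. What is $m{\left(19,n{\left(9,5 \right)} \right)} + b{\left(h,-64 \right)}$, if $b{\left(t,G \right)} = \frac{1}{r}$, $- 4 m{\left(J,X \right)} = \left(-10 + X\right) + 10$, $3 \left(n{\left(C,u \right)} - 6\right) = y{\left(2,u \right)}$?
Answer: $- \frac{77}{30} \approx -2.5667$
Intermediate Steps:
$y{\left(R,H \right)} = 2 + H R$ ($y{\left(R,H \right)} = H R + 2 = 2 + H R$)
$n{\left(C,u \right)} = \frac{20}{3} + \frac{2 u}{3}$ ($n{\left(C,u \right)} = 6 + \frac{2 + u 2}{3} = 6 + \frac{2 + 2 u}{3} = 6 + \left(\frac{2}{3} + \frac{2 u}{3}\right) = \frac{20}{3} + \frac{2 u}{3}$)
$m{\left(J,X \right)} = - \frac{X}{4}$ ($m{\left(J,X \right)} = - \frac{\left(-10 + X\right) + 10}{4} = - \frac{X}{4}$)
$h = 62$
$b{\left(t,G \right)} = - \frac{1}{15}$ ($b{\left(t,G \right)} = \frac{1}{-15} = - \frac{1}{15}$)
$m{\left(19,n{\left(9,5 \right)} \right)} + b{\left(h,-64 \right)} = - \frac{\frac{20}{3} + \frac{2}{3} \cdot 5}{4} - \frac{1}{15} = - \frac{\frac{20}{3} + \frac{10}{3}}{4} - \frac{1}{15} = \left(- \frac{1}{4}\right) 10 - \frac{1}{15} = - \frac{5}{2} - \frac{1}{15} = - \frac{77}{30}$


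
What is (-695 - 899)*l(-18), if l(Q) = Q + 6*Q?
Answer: 200844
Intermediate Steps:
l(Q) = 7*Q
(-695 - 899)*l(-18) = (-695 - 899)*(7*(-18)) = -1594*(-126) = 200844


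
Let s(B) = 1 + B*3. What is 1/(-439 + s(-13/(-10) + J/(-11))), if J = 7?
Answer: -110/47961 ≈ -0.0022935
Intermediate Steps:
s(B) = 1 + 3*B
1/(-439 + s(-13/(-10) + J/(-11))) = 1/(-439 + (1 + 3*(-13/(-10) + 7/(-11)))) = 1/(-439 + (1 + 3*(-13*(-⅒) + 7*(-1/11)))) = 1/(-439 + (1 + 3*(13/10 - 7/11))) = 1/(-439 + (1 + 3*(73/110))) = 1/(-439 + (1 + 219/110)) = 1/(-439 + 329/110) = 1/(-47961/110) = -110/47961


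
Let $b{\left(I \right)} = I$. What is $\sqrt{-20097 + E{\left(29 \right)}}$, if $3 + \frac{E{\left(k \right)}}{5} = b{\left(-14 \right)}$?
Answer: $i \sqrt{20182} \approx 142.06 i$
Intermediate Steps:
$E{\left(k \right)} = -85$ ($E{\left(k \right)} = -15 + 5 \left(-14\right) = -15 - 70 = -85$)
$\sqrt{-20097 + E{\left(29 \right)}} = \sqrt{-20097 - 85} = \sqrt{-20182} = i \sqrt{20182}$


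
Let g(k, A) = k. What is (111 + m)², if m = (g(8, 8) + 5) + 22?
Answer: 21316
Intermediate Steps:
m = 35 (m = (8 + 5) + 22 = 13 + 22 = 35)
(111 + m)² = (111 + 35)² = 146² = 21316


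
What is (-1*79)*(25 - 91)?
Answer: 5214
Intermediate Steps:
(-1*79)*(25 - 91) = -79*(-66) = 5214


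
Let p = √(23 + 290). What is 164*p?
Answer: 164*√313 ≈ 2901.5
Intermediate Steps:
p = √313 ≈ 17.692
164*p = 164*√313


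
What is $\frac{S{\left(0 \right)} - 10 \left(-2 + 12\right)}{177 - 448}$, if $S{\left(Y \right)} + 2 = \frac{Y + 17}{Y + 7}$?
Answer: $\frac{697}{1897} \approx 0.36742$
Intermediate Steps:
$S{\left(Y \right)} = -2 + \frac{17 + Y}{7 + Y}$ ($S{\left(Y \right)} = -2 + \frac{Y + 17}{Y + 7} = -2 + \frac{17 + Y}{7 + Y}$)
$\frac{S{\left(0 \right)} - 10 \left(-2 + 12\right)}{177 - 448} = \frac{\frac{3 - 0}{7 + 0} - 10 \left(-2 + 12\right)}{177 - 448} = \frac{\frac{3 + 0}{7} - 100}{-271} = \left(\frac{1}{7} \cdot 3 - 100\right) \left(- \frac{1}{271}\right) = \left(\frac{3}{7} - 100\right) \left(- \frac{1}{271}\right) = \left(- \frac{697}{7}\right) \left(- \frac{1}{271}\right) = \frac{697}{1897}$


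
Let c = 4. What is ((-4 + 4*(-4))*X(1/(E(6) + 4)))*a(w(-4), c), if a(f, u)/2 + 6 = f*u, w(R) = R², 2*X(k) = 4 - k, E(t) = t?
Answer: -4524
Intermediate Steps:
X(k) = 2 - k/2 (X(k) = (4 - k)/2 = 2 - k/2)
a(f, u) = -12 + 2*f*u (a(f, u) = -12 + 2*(f*u) = -12 + 2*f*u)
((-4 + 4*(-4))*X(1/(E(6) + 4)))*a(w(-4), c) = ((-4 + 4*(-4))*(2 - 1/(2*(6 + 4))))*(-12 + 2*(-4)²*4) = ((-4 - 16)*(2 - ½/10))*(-12 + 2*16*4) = (-20*(2 - ½*⅒))*(-12 + 128) = -20*(2 - 1/20)*116 = -20*39/20*116 = -39*116 = -4524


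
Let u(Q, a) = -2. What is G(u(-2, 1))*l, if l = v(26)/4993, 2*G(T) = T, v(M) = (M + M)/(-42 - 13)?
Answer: 52/274615 ≈ 0.00018936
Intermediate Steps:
v(M) = -2*M/55 (v(M) = (2*M)/(-55) = (2*M)*(-1/55) = -2*M/55)
G(T) = T/2
l = -52/274615 (l = -2/55*26/4993 = -52/55*1/4993 = -52/274615 ≈ -0.00018936)
G(u(-2, 1))*l = ((½)*(-2))*(-52/274615) = -1*(-52/274615) = 52/274615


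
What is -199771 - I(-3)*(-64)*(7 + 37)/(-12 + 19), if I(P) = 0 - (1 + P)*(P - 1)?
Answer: -1420925/7 ≈ -2.0299e+5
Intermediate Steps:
I(P) = -(1 + P)*(-1 + P) (I(P) = 0 - (1 + P)*(-1 + P) = -(1 + P)*(-1 + P))
-199771 - I(-3)*(-64)*(7 + 37)/(-12 + 19) = -199771 - (1 - 1*(-3)²)*(-64)*(7 + 37)/(-12 + 19) = -199771 - (1 - 1*9)*(-64)*44/7 = -199771 - (1 - 9)*(-64)*44*(⅐) = -199771 - (-8*(-64))*44/7 = -199771 - 512*44/7 = -199771 - 1*22528/7 = -199771 - 22528/7 = -1420925/7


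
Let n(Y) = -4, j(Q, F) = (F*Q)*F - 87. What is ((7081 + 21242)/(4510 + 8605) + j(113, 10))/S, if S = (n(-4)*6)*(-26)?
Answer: 73543409/4091880 ≈ 17.973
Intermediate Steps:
j(Q, F) = -87 + Q*F**2 (j(Q, F) = Q*F**2 - 87 = -87 + Q*F**2)
S = 624 (S = -4*6*(-26) = -24*(-26) = 624)
((7081 + 21242)/(4510 + 8605) + j(113, 10))/S = ((7081 + 21242)/(4510 + 8605) + (-87 + 113*10**2))/624 = (28323/13115 + (-87 + 113*100))*(1/624) = (28323*(1/13115) + (-87 + 11300))*(1/624) = (28323/13115 + 11213)*(1/624) = (147086818/13115)*(1/624) = 73543409/4091880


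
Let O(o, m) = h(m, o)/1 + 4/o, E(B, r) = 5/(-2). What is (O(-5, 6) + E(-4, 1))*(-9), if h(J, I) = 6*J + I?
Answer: -2493/10 ≈ -249.30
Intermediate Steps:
h(J, I) = I + 6*J
E(B, r) = -5/2 (E(B, r) = 5*(-1/2) = -5/2)
O(o, m) = o + 4/o + 6*m (O(o, m) = (o + 6*m)/1 + 4/o = (o + 6*m)*1 + 4/o = (o + 6*m) + 4/o = o + 4/o + 6*m)
(O(-5, 6) + E(-4, 1))*(-9) = ((-5 + 4/(-5) + 6*6) - 5/2)*(-9) = ((-5 + 4*(-1/5) + 36) - 5/2)*(-9) = ((-5 - 4/5 + 36) - 5/2)*(-9) = (151/5 - 5/2)*(-9) = (277/10)*(-9) = -2493/10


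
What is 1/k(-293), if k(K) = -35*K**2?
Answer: -1/3004715 ≈ -3.3281e-7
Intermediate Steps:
1/k(-293) = 1/(-35*(-293)**2) = 1/(-35*85849) = 1/(-3004715) = -1/3004715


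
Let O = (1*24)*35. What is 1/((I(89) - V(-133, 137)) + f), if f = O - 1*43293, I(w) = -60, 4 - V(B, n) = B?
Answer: -1/42650 ≈ -2.3447e-5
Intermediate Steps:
O = 840 (O = 24*35 = 840)
V(B, n) = 4 - B
f = -42453 (f = 840 - 1*43293 = 840 - 43293 = -42453)
1/((I(89) - V(-133, 137)) + f) = 1/((-60 - (4 - 1*(-133))) - 42453) = 1/((-60 - (4 + 133)) - 42453) = 1/((-60 - 1*137) - 42453) = 1/((-60 - 137) - 42453) = 1/(-197 - 42453) = 1/(-42650) = -1/42650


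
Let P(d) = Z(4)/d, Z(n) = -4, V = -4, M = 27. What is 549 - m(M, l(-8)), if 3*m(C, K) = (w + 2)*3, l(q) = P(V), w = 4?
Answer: 543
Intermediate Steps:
P(d) = -4/d
l(q) = 1 (l(q) = -4/(-4) = -4*(-¼) = 1)
m(C, K) = 6 (m(C, K) = ((4 + 2)*3)/3 = (6*3)/3 = (⅓)*18 = 6)
549 - m(M, l(-8)) = 549 - 1*6 = 549 - 6 = 543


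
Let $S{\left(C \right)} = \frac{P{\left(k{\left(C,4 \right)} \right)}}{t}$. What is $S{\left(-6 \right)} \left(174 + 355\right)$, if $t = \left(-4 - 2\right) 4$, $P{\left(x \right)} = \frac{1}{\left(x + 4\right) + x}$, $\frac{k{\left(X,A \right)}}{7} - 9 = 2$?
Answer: $- \frac{529}{3792} \approx -0.1395$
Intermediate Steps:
$k{\left(X,A \right)} = 77$ ($k{\left(X,A \right)} = 63 + 7 \cdot 2 = 63 + 14 = 77$)
$P{\left(x \right)} = \frac{1}{4 + 2 x}$ ($P{\left(x \right)} = \frac{1}{\left(4 + x\right) + x} = \frac{1}{4 + 2 x}$)
$t = -24$ ($t = \left(-6\right) 4 = -24$)
$S{\left(C \right)} = - \frac{1}{3792}$ ($S{\left(C \right)} = \frac{\frac{1}{2} \frac{1}{2 + 77}}{-24} = \frac{1}{2 \cdot 79} \left(- \frac{1}{24}\right) = \frac{1}{2} \cdot \frac{1}{79} \left(- \frac{1}{24}\right) = \frac{1}{158} \left(- \frac{1}{24}\right) = - \frac{1}{3792}$)
$S{\left(-6 \right)} \left(174 + 355\right) = - \frac{174 + 355}{3792} = \left(- \frac{1}{3792}\right) 529 = - \frac{529}{3792}$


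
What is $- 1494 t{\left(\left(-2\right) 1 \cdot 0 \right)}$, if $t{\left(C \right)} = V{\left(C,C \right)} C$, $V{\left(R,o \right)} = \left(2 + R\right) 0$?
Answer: $0$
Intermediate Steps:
$V{\left(R,o \right)} = 0$
$t{\left(C \right)} = 0$ ($t{\left(C \right)} = 0 C = 0$)
$- 1494 t{\left(\left(-2\right) 1 \cdot 0 \right)} = \left(-1494\right) 0 = 0$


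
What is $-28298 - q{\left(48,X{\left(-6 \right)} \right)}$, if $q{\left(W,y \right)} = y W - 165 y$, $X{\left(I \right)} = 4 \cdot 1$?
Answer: $-27830$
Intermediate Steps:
$X{\left(I \right)} = 4$
$q{\left(W,y \right)} = - 165 y + W y$ ($q{\left(W,y \right)} = W y - 165 y = - 165 y + W y$)
$-28298 - q{\left(48,X{\left(-6 \right)} \right)} = -28298 - 4 \left(-165 + 48\right) = -28298 - 4 \left(-117\right) = -28298 - -468 = -28298 + 468 = -27830$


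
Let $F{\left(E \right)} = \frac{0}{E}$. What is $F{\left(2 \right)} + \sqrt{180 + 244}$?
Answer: $2 \sqrt{106} \approx 20.591$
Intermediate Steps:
$F{\left(E \right)} = 0$
$F{\left(2 \right)} + \sqrt{180 + 244} = 0 + \sqrt{180 + 244} = 0 + \sqrt{424} = 0 + 2 \sqrt{106} = 2 \sqrt{106}$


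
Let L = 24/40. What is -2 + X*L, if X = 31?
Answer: 83/5 ≈ 16.600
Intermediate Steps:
L = ⅗ (L = 24*(1/40) = ⅗ ≈ 0.60000)
-2 + X*L = -2 + 31*(⅗) = -2 + 93/5 = 83/5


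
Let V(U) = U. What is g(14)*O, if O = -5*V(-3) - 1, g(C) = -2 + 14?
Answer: 168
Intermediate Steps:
g(C) = 12
O = 14 (O = -5*(-3) - 1 = 15 - 1 = 14)
g(14)*O = 12*14 = 168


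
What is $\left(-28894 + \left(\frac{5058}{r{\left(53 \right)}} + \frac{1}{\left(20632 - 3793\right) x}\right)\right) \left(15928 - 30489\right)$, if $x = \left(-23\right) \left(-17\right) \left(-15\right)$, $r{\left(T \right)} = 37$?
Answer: $\frac{1530119347426225457}{3654147195} \approx 4.1874 \cdot 10^{8}$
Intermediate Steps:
$x = -5865$ ($x = 391 \left(-15\right) = -5865$)
$\left(-28894 + \left(\frac{5058}{r{\left(53 \right)}} + \frac{1}{\left(20632 - 3793\right) x}\right)\right) \left(15928 - 30489\right) = \left(-28894 + \left(\frac{5058}{37} + \frac{1}{\left(20632 - 3793\right) \left(-5865\right)}\right)\right) \left(15928 - 30489\right) = \left(-28894 + \left(5058 \cdot \frac{1}{37} + \frac{1}{16839} \left(- \frac{1}{5865}\right)\right)\right) \left(-14561\right) = \left(-28894 + \left(\frac{5058}{37} + \frac{1}{16839} \left(- \frac{1}{5865}\right)\right)\right) \left(-14561\right) = \left(-28894 + \left(\frac{5058}{37} - \frac{1}{98760735}\right)\right) \left(-14561\right) = \left(-28894 + \frac{499531797593}{3654147195}\right) \left(-14561\right) = \left(- \frac{105083397254737}{3654147195}\right) \left(-14561\right) = \frac{1530119347426225457}{3654147195}$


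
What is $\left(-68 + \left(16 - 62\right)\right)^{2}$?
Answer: $12996$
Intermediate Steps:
$\left(-68 + \left(16 - 62\right)\right)^{2} = \left(-68 - 46\right)^{2} = \left(-114\right)^{2} = 12996$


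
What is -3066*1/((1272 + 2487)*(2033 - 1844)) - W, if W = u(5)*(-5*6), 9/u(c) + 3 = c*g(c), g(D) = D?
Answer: 4565579/372141 ≈ 12.268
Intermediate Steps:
u(c) = 9/(-3 + c²) (u(c) = 9/(-3 + c*c) = 9/(-3 + c²))
W = -135/11 (W = (9/(-3 + 5²))*(-5*6) = (9/(-3 + 25))*(-30) = (9/22)*(-30) = -135/11 ≈ -12.273)
-3066*1/((1272 + 2487)*(2033 - 1844)) - W = -3066*1/((1272 + 2487)*(2033 - 1844)) - 1*(-135/11) = -3066/(3759*189) + 135/11 = -3066/710451 + 135/11 = -3066*1/710451 + 135/11 = -146/33831 + 135/11 = 4565579/372141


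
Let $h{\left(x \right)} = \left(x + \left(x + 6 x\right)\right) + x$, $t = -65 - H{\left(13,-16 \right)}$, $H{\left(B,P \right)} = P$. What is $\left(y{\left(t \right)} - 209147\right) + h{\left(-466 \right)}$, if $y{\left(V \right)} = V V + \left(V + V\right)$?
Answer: $-211038$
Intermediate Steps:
$t = -49$ ($t = -65 - -16 = -65 + 16 = -49$)
$y{\left(V \right)} = V^{2} + 2 V$
$h{\left(x \right)} = 9 x$ ($h{\left(x \right)} = \left(x + 7 x\right) + x = 8 x + x = 9 x$)
$\left(y{\left(t \right)} - 209147\right) + h{\left(-466 \right)} = \left(- 49 \left(2 - 49\right) - 209147\right) + 9 \left(-466\right) = \left(\left(-49\right) \left(-47\right) - 209147\right) - 4194 = \left(2303 - 209147\right) - 4194 = -206844 - 4194 = -211038$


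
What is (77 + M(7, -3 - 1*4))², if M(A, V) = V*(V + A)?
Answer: 5929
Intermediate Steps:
M(A, V) = V*(A + V)
(77 + M(7, -3 - 1*4))² = (77 + (-3 - 1*4)*(7 + (-3 - 1*4)))² = (77 + (-3 - 4)*(7 + (-3 - 4)))² = (77 - 7*(7 - 7))² = (77 - 7*0)² = (77 + 0)² = 77² = 5929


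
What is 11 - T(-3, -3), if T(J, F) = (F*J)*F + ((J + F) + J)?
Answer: 47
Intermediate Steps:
T(J, F) = F + 2*J + J*F² (T(J, F) = J*F² + ((F + J) + J) = J*F² + (F + 2*J) = F + 2*J + J*F²)
11 - T(-3, -3) = 11 - (-3 + 2*(-3) - 3*(-3)²) = 11 - (-3 - 6 - 3*9) = 11 - (-3 - 6 - 27) = 11 - 1*(-36) = 11 + 36 = 47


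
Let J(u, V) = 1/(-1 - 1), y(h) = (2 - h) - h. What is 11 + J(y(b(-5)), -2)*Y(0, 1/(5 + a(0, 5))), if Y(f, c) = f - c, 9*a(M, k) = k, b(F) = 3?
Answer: 1109/100 ≈ 11.090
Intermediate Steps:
a(M, k) = k/9
y(h) = 2 - 2*h
J(u, V) = -½ (J(u, V) = 1/(-2) = -½)
11 + J(y(b(-5)), -2)*Y(0, 1/(5 + a(0, 5))) = 11 - (0 - 1/(5 + (⅑)*5))/2 = 11 - (0 - 1/(5 + 5/9))/2 = 11 - (0 - 1/50/9)/2 = 11 - (0 - 1*9/50)/2 = 11 - (0 - 9/50)/2 = 11 - ½*(-9/50) = 11 + 9/100 = 1109/100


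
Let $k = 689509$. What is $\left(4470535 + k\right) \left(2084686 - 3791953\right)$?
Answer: $-8809572839748$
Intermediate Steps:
$\left(4470535 + k\right) \left(2084686 - 3791953\right) = \left(4470535 + 689509\right) \left(2084686 - 3791953\right) = 5160044 \left(-1707267\right) = -8809572839748$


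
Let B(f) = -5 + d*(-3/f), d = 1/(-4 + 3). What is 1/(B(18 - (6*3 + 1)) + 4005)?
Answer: 1/3997 ≈ 0.00025019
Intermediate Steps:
d = -1 (d = 1/(-1) = -1)
B(f) = -5 + 3/f (B(f) = -5 - (-3)/f = -5 + 3/f)
1/(B(18 - (6*3 + 1)) + 4005) = 1/((-5 + 3/(18 - (6*3 + 1))) + 4005) = 1/((-5 + 3/(18 - (18 + 1))) + 4005) = 1/((-5 + 3/(18 - 1*19)) + 4005) = 1/((-5 + 3/(18 - 19)) + 4005) = 1/((-5 + 3/(-1)) + 4005) = 1/((-5 + 3*(-1)) + 4005) = 1/((-5 - 3) + 4005) = 1/(-8 + 4005) = 1/3997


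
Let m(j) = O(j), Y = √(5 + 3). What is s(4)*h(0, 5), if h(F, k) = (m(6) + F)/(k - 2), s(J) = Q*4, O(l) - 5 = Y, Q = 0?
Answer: 0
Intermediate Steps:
Y = 2*√2 (Y = √8 = 2*√2 ≈ 2.8284)
O(l) = 5 + 2*√2
m(j) = 5 + 2*√2
s(J) = 0 (s(J) = 0*4 = 0)
h(F, k) = (5 + F + 2*√2)/(-2 + k) (h(F, k) = ((5 + 2*√2) + F)/(k - 2) = (5 + F + 2*√2)/(-2 + k))
s(4)*h(0, 5) = 0*((5 + 0 + 2*√2)/(-2 + 5)) = 0*((5 + 2*√2)/3) = 0*(5/3 + 2*√2/3) = 0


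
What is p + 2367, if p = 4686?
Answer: 7053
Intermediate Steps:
p + 2367 = 4686 + 2367 = 7053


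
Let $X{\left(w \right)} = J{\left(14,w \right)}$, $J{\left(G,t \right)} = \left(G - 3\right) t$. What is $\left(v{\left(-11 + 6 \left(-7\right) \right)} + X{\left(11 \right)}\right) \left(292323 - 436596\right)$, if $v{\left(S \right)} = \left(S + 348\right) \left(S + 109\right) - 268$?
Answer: $-2362181829$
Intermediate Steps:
$J{\left(G,t \right)} = t \left(-3 + G\right)$ ($J{\left(G,t \right)} = \left(-3 + G\right) t = t \left(-3 + G\right)$)
$v{\left(S \right)} = -268 + \left(109 + S\right) \left(348 + S\right)$ ($v{\left(S \right)} = \left(348 + S\right) \left(109 + S\right) - 268 = \left(109 + S\right) \left(348 + S\right) - 268 = -268 + \left(109 + S\right) \left(348 + S\right)$)
$X{\left(w \right)} = 11 w$ ($X{\left(w \right)} = w \left(-3 + 14\right) = w 11 = 11 w$)
$\left(v{\left(-11 + 6 \left(-7\right) \right)} + X{\left(11 \right)}\right) \left(292323 - 436596\right) = \left(\left(37664 + \left(-11 + 6 \left(-7\right)\right)^{2} + 457 \left(-11 + 6 \left(-7\right)\right)\right) + 11 \cdot 11\right) \left(292323 - 436596\right) = \left(\left(37664 + \left(-11 - 42\right)^{2} + 457 \left(-11 - 42\right)\right) + 121\right) \left(-144273\right) = \left(\left(37664 + \left(-53\right)^{2} + 457 \left(-53\right)\right) + 121\right) \left(-144273\right) = \left(\left(37664 + 2809 - 24221\right) + 121\right) \left(-144273\right) = \left(16252 + 121\right) \left(-144273\right) = 16373 \left(-144273\right) = -2362181829$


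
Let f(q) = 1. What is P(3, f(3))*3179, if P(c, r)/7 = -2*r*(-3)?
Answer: 133518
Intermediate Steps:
P(c, r) = 42*r (P(c, r) = 7*(-2*r*(-3)) = 7*(6*r) = 42*r)
P(3, f(3))*3179 = (42*1)*3179 = 42*3179 = 133518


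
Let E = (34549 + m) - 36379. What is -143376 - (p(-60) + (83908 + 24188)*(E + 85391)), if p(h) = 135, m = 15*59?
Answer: -9128418327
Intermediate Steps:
m = 885
E = -945 (E = (34549 + 885) - 36379 = 35434 - 36379 = -945)
-143376 - (p(-60) + (83908 + 24188)*(E + 85391)) = -143376 - (135 + (83908 + 24188)*(-945 + 85391)) = -143376 - (135 + 108096*84446) = -143376 - (135 + 9128274816) = -143376 - 1*9128274951 = -143376 - 9128274951 = -9128418327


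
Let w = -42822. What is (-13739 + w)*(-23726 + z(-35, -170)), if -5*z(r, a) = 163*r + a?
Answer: 1275507111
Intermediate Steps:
z(r, a) = -163*r/5 - a/5 (z(r, a) = -(163*r + a)/5 = -(a + 163*r)/5 = -163*r/5 - a/5)
(-13739 + w)*(-23726 + z(-35, -170)) = (-13739 - 42822)*(-23726 + (-163/5*(-35) - ⅕*(-170))) = -56561*(-23726 + (1141 + 34)) = -56561*(-23726 + 1175) = -56561*(-22551) = 1275507111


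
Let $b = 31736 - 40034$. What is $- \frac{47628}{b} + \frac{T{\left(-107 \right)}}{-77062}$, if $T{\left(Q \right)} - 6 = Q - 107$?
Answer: $\frac{102000970}{17762791} \approx 5.7424$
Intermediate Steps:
$T{\left(Q \right)} = -101 + Q$ ($T{\left(Q \right)} = 6 + \left(Q - 107\right) = 6 + \left(-107 + Q\right) = -101 + Q$)
$b = -8298$ ($b = 31736 - 40034 = -8298$)
$- \frac{47628}{b} + \frac{T{\left(-107 \right)}}{-77062} = - \frac{47628}{-8298} + \frac{-101 - 107}{-77062} = \left(-47628\right) \left(- \frac{1}{8298}\right) - - \frac{104}{38531} = \frac{2646}{461} + \frac{104}{38531} = \frac{102000970}{17762791}$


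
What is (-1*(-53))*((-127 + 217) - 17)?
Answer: 3869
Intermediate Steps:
(-1*(-53))*((-127 + 217) - 17) = 53*(90 - 17) = 53*73 = 3869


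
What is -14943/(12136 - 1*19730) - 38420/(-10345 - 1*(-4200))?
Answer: 76717243/9333026 ≈ 8.2200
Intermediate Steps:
-14943/(12136 - 1*19730) - 38420/(-10345 - 1*(-4200)) = -14943/(12136 - 19730) - 38420/(-10345 + 4200) = -14943/(-7594) - 38420/(-6145) = -14943*(-1/7594) - 38420*(-1/6145) = 14943/7594 + 7684/1229 = 76717243/9333026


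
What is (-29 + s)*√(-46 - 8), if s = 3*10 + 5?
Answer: 18*I*√6 ≈ 44.091*I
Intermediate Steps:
s = 35 (s = 30 + 5 = 35)
(-29 + s)*√(-46 - 8) = (-29 + 35)*√(-46 - 8) = 6*√(-54) = 6*(3*I*√6) = 18*I*√6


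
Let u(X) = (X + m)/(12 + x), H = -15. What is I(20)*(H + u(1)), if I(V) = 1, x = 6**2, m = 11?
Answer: -59/4 ≈ -14.750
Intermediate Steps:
x = 36
u(X) = 11/48 + X/48 (u(X) = (X + 11)/(12 + 36) = (11 + X)/48 = (11 + X)*(1/48) = 11/48 + X/48)
I(20)*(H + u(1)) = 1*(-15 + (11/48 + (1/48)*1)) = 1*(-15 + (11/48 + 1/48)) = 1*(-15 + 1/4) = 1*(-59/4) = -59/4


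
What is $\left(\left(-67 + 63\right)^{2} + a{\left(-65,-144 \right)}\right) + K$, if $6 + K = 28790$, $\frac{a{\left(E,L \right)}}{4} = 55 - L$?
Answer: $29596$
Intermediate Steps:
$a{\left(E,L \right)} = 220 - 4 L$ ($a{\left(E,L \right)} = 4 \left(55 - L\right) = 220 - 4 L$)
$K = 28784$ ($K = -6 + 28790 = 28784$)
$\left(\left(-67 + 63\right)^{2} + a{\left(-65,-144 \right)}\right) + K = \left(\left(-67 + 63\right)^{2} + \left(220 - -576\right)\right) + 28784 = \left(\left(-4\right)^{2} + \left(220 + 576\right)\right) + 28784 = \left(16 + 796\right) + 28784 = 812 + 28784 = 29596$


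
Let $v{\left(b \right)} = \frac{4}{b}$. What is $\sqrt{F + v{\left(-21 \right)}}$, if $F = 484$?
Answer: $\frac{4 \sqrt{13335}}{21} \approx 21.996$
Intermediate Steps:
$\sqrt{F + v{\left(-21 \right)}} = \sqrt{484 + \frac{4}{-21}} = \sqrt{484 + 4 \left(- \frac{1}{21}\right)} = \sqrt{484 - \frac{4}{21}} = \sqrt{\frac{10160}{21}} = \frac{4 \sqrt{13335}}{21}$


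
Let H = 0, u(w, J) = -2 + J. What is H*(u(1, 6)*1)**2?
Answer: 0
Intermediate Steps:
H*(u(1, 6)*1)**2 = 0*((-2 + 6)*1)**2 = 0*(4*1)**2 = 0*4**2 = 0*16 = 0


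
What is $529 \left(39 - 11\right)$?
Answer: $14812$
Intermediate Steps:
$529 \left(39 - 11\right) = 529 \cdot 28 = 14812$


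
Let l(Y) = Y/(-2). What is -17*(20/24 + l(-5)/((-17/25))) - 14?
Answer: 103/3 ≈ 34.333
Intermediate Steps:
l(Y) = -Y/2 (l(Y) = Y*(-½) = -Y/2)
-17*(20/24 + l(-5)/((-17/25))) - 14 = -17*(20/24 + (-½*(-5))/((-17/25))) - 14 = -17*(20*(1/24) + 5/(2*((-17*1/25)))) - 14 = -17*(⅚ + 5/(2*(-17/25))) - 14 = -17*(⅚ + (5/2)*(-25/17)) - 14 = -17*(⅚ - 125/34) - 14 = -17*(-145/51) - 14 = 145/3 - 14 = 103/3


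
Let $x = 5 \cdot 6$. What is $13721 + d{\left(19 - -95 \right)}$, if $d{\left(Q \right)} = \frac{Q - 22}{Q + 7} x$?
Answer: $\frac{1663001}{121} \approx 13744.0$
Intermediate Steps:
$x = 30$
$d{\left(Q \right)} = \frac{30 \left(-22 + Q\right)}{7 + Q}$ ($d{\left(Q \right)} = \frac{Q - 22}{Q + 7} \cdot 30 = \frac{-22 + Q}{7 + Q} 30 = \frac{30 \left(-22 + Q\right)}{7 + Q}$)
$13721 + d{\left(19 - -95 \right)} = 13721 + \frac{30 \left(-22 + \left(19 - -95\right)\right)}{7 + \left(19 - -95\right)} = 13721 + \frac{30 \left(-22 + \left(19 + 95\right)\right)}{7 + \left(19 + 95\right)} = 13721 + \frac{30 \left(-22 + 114\right)}{7 + 114} = 13721 + 30 \cdot \frac{1}{121} \cdot 92 = 13721 + \frac{2760}{121} = \frac{1663001}{121}$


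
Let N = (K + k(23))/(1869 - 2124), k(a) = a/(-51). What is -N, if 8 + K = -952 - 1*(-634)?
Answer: -16649/13005 ≈ -1.2802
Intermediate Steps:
k(a) = -a/51 (k(a) = a*(-1/51) = -a/51)
K = -326 (K = -8 + (-952 - 1*(-634)) = -8 + (-952 + 634) = -8 - 318 = -326)
N = 16649/13005 (N = (-326 - 1/51*23)/(1869 - 2124) = (-326 - 23/51)/(-255) = -16649/51*(-1/255) = 16649/13005 ≈ 1.2802)
-N = -1*16649/13005 = -16649/13005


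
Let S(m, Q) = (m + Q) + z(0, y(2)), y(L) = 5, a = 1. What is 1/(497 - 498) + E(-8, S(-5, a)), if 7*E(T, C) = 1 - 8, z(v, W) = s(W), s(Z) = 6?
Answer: -2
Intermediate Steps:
z(v, W) = 6
S(m, Q) = 6 + Q + m (S(m, Q) = (m + Q) + 6 = (Q + m) + 6 = 6 + Q + m)
E(T, C) = -1 (E(T, C) = (1 - 8)/7 = (1/7)*(-7) = -1)
1/(497 - 498) + E(-8, S(-5, a)) = 1/(497 - 498) - 1 = 1/(-1) - 1 = -1 - 1 = -2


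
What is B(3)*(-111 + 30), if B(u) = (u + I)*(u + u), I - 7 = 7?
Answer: -8262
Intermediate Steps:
I = 14 (I = 7 + 7 = 14)
B(u) = 2*u*(14 + u) (B(u) = (u + 14)*(u + u) = (14 + u)*(2*u) = 2*u*(14 + u))
B(3)*(-111 + 30) = (2*3*(14 + 3))*(-111 + 30) = (2*3*17)*(-81) = 102*(-81) = -8262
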